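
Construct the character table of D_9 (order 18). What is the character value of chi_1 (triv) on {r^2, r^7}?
Conjugacy classes: {e} of size 1, {r^1, r^8} of size 2, {r^2, r^7} of size 2, {r^3, r^6} of size 2, {r^4, r^5} of size 2, {s, sr, ..., sr^8} of size 9.
Character table:
  irrep \ class              {e} (size 1)  {r^1, r^8} (size 2)  {r^2, r^7} (size 2)  {r^3, r^6} (size 2)  {r^4, r^5} (size 2)  {s, sr, ..., sr^8} (size 9)
  chi_1 (triv)               1             1                    1                    1                    1                    1                          
  chi_2 (sign: r->1, s->-1)  1             1                    1                    1                    1                    -1                         
  chi_3 (2d, j=1)            2             2*cos(2*pi/9)        2*cos(4*pi/9)        -1                   -2*cos(pi/9)         0                          
  chi_4 (2d, j=2)            2             2*cos(4*pi/9)        -2*cos(pi/9)         -1                   2*cos(2*pi/9)        0                          
  chi_5 (2d, j=3)            2             -1                   -1                   2                    -1                   0                          
  chi_6 (2d, j=4)            2             -2*cos(pi/9)         2*cos(2*pi/9)        -1                   2*cos(4*pi/9)        0                          

Spot check: chi_1 (triv) on {r^2, r^7} = 1.

Argument: D_9 has order 2*9 = 18 with 6 conjugacy classes, hence 6 irreducibles. Sum of squared dims 1 + 1 + 4 + 4 + 4 + 4 = 18 = |G|. Linear characters come from the abelianisation; the 2-dimensional irreps have character r^k -> 2*cos(2*pi*j*k/9), reflections -> 0.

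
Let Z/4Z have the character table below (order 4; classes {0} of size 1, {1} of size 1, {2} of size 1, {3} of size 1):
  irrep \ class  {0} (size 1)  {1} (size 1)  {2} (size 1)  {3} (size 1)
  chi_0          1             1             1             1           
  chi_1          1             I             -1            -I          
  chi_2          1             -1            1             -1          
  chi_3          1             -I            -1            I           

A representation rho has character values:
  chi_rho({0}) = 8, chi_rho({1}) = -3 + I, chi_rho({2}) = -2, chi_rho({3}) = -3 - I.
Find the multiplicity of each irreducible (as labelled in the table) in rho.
Multiplicities: chi_0: 0, chi_1: 3, chi_2: 3, chi_3: 2.

Derivation: Use <chi_rho, chi> = (1/|G|) sum_C |C| * chi_rho(C) * conj(chi(C)) with |G| = 4 for each irreducible chi in the table:
  <chi_rho, chi_0> = (1/4)[1*(8)*conj(1) + 1*(-3 + I)*conj(1) + 1*(-2)*conj(1) + 1*(-3 - I)*conj(1)]
      = (1/4)[(8) + (-3 + I) + (-2) + (-3 - I)] = 0/4 = 0
  <chi_rho, chi_1> = (1/4)[1*(8)*conj(1) + 1*(-3 + I)*conj(I) + 1*(-2)*conj(-1) + 1*(-3 - I)*conj(-I)]
      = (1/4)[(8) + (1 + 3*I) + (2) + (1 - 3*I)] = 12/4 = 3
  <chi_rho, chi_2> = (1/4)[1*(8)*conj(1) + 1*(-3 + I)*conj(-1) + 1*(-2)*conj(1) + 1*(-3 - I)*conj(-1)]
      = (1/4)[(8) + (3 - I) + (-2) + (3 + I)] = 12/4 = 3
  <chi_rho, chi_3> = (1/4)[1*(8)*conj(1) + 1*(-3 + I)*conj(-I) + 1*(-2)*conj(-1) + 1*(-3 - I)*conj(I)]
      = (1/4)[(8) + (-1 - 3*I) + (2) + (-1 + 3*I)] = 8/4 = 2
(Exp terms are combined using exp(i*s)*conj(exp(i*t)) = exp(i*(s-t)), and sums of them are collapsed using the identity that for every m > 1 the m distinct m-th roots of unity sum to 0, e.g. 1 + exp(2*I*pi/3) + exp(-2*I*pi/3) = 0.)
Dimension check: dim(rho) = sum (mult * dim) = 0*1 + 3*1 + 3*1 + 2*1 = 8 = chi_rho(e) = 8.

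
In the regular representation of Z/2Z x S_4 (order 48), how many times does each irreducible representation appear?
Each irreducible V_i of dimension d_i appears with multiplicity d_i, i.e. rho_reg = (direct sum over all irreducibles V_i) d_i V_i. The irreducible dimensions for Z/2Z x S_4 are 1, 1, 1, 1, 2, 2, 3, 3, 3, 3: 4 irreducibles of dimension 1, each with multiplicity 1; 2 irreducibles of dimension 2, each with multiplicity 2; 4 irreducibles of dimension 3, each with multiplicity 3. Total dimension 4*1*1 + 2*2*2 + 4*3*3 = 48 = |G|.

Argument: General theorem: in the regular representation of a finite group G, each irreducible appears with multiplicity equal to its dimension. Check: dim(rho_reg) = sum d_i^2 = 1 + 1 + 1 + 1 + 4 + 4 + 9 + 9 + 9 + 9 = 48 = |G|.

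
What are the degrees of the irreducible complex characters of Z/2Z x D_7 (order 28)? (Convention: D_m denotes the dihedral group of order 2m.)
Dimensions: 1, 1, 1, 1, 2, 2, 2, 2, 2, 2

Working: There are 10 irreducibles (= number of conjugacy classes). Their dimensions d_i satisfy sum d_i^2 = |G| = 28: 1 + 1 + 1 + 1 + 4 + 4 + 4 + 4 + 4 + 4 = 28. (For the product with Z/2Z: each of the 2 1-dim characters of Z/2Z tensors with each irrep of D_7, giving 2 copies of each D_7-dimension.)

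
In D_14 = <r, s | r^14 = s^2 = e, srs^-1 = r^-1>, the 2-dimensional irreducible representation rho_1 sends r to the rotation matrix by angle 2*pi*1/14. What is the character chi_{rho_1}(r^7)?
chi_{rho_1}(r^7) = 2*cos(2*pi*1*7/14) = -2

Working: rho_1(r^7) is rotation by angle 2*pi*1*7/14, whose trace is 2*cos(2*pi*1*7/14) = -2.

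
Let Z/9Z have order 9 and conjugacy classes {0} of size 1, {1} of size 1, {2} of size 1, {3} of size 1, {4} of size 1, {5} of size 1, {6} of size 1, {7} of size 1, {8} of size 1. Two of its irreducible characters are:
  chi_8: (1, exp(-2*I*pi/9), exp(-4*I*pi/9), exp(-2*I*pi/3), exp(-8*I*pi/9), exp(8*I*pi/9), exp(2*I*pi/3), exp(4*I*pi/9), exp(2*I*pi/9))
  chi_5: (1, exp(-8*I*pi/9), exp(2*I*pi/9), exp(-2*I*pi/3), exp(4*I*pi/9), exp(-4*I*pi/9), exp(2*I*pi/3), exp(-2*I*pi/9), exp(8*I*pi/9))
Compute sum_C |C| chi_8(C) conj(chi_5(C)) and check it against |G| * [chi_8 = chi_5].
Sum = 0; so <chi_8, chi_5> = 0 (distinct irreducibles are orthogonal).

Reasoning: Compute term by term over conjugacy classes (|C| * chi_8(C) * conj(chi_5(C))):
  1*(1)*conj(1) + 1*(exp(-2*I*pi/9))*conj(exp(-8*I*pi/9)) + 1*(exp(-4*I*pi/9))*conj(exp(2*I*pi/9)) + 1*(exp(-2*I*pi/3))*conj(exp(-2*I*pi/3)) + 1*(exp(-8*I*pi/9))*conj(exp(4*I*pi/9)) + 1*(exp(8*I*pi/9))*conj(exp(-4*I*pi/9)) + 1*(exp(2*I*pi/3))*conj(exp(2*I*pi/3)) + 1*(exp(4*I*pi/9))*conj(exp(-2*I*pi/9)) + 1*(exp(2*I*pi/9))*conj(exp(8*I*pi/9))
  = (1) + (exp(2*I*pi/3)) + (exp(-2*I*pi/3)) + (1) + (exp(2*I*pi/3)) + (exp(-2*I*pi/3)) + (1) + (exp(2*I*pi/3)) + (exp(-2*I*pi/3))
  = 0.
(Exp terms are combined using exp(i*s)*conj(exp(i*t)) = exp(i*(s-t)), and sums of them are collapsed using the identity that for every m > 1 the m distinct m-th roots of unity sum to 0, e.g. 1 + exp(2*I*pi/3) + exp(-2*I*pi/3) = 0.)
Dividing by |G| = 9 gives 0/9 = 0, matching the row-orthogonality relation <chi_8, chi_5> = [chi_8 = chi_5].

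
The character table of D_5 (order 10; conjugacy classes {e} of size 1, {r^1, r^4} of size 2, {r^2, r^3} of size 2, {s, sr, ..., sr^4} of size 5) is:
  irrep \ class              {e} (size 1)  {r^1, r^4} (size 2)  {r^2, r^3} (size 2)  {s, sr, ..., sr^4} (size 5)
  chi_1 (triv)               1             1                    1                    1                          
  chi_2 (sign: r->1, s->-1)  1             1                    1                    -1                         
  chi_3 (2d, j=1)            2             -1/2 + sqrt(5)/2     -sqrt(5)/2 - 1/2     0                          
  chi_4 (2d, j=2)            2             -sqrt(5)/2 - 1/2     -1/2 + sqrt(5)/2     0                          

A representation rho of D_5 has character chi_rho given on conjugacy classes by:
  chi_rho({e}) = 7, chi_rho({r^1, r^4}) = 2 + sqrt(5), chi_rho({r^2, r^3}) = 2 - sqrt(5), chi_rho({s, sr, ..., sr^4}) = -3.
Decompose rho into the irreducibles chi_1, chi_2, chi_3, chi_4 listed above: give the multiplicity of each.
Multiplicities: chi_1: 0, chi_2: 3, chi_3: 2, chi_4: 0.

Justification: Use <chi_rho, chi> = (1/|G|) sum_C |C| * chi_rho(C) * conj(chi(C)) with |G| = 10 for each irreducible chi in the table:
  <chi_rho, chi_1> = (1/10)[1*(7)*conj(1) + 2*(2 + sqrt(5))*conj(1) + 2*(2 - sqrt(5))*conj(1) + 5*(-3)*conj(1)]
      = (1/10)[(7) + (4 + 2*sqrt(5)) + (4 - 2*sqrt(5)) + (-15)] = 0/10 = 0
  <chi_rho, chi_2> = (1/10)[1*(7)*conj(1) + 2*(2 + sqrt(5))*conj(1) + 2*(2 - sqrt(5))*conj(1) + 5*(-3)*conj(-1)]
      = (1/10)[(7) + (4 + 2*sqrt(5)) + (4 - 2*sqrt(5)) + (15)] = 30/10 = 3
  <chi_rho, chi_3> = (1/10)[1*(7)*conj(2) + 2*(2 + sqrt(5))*conj(-1/2 + sqrt(5)/2) + 2*(2 - sqrt(5))*conj(-sqrt(5)/2 - 1/2) + 5*(-3)*conj(0)]
      = (1/10)[(14) + (sqrt(5) + 3) + (3 - sqrt(5)) + (0)] = 20/10 = 2
  <chi_rho, chi_4> = (1/10)[1*(7)*conj(2) + 2*(2 + sqrt(5))*conj(-sqrt(5)/2 - 1/2) + 2*(2 - sqrt(5))*conj(-1/2 + sqrt(5)/2) + 5*(-3)*conj(0)]
      = (1/10)[(14) + (-7 - 3*sqrt(5)) + (-7 + 3*sqrt(5)) + (0)] = 0/10 = 0
Dimension check: dim(rho) = sum (mult * dim) = 0*1 + 3*1 + 2*2 + 0*2 = 7 = chi_rho(e) = 7.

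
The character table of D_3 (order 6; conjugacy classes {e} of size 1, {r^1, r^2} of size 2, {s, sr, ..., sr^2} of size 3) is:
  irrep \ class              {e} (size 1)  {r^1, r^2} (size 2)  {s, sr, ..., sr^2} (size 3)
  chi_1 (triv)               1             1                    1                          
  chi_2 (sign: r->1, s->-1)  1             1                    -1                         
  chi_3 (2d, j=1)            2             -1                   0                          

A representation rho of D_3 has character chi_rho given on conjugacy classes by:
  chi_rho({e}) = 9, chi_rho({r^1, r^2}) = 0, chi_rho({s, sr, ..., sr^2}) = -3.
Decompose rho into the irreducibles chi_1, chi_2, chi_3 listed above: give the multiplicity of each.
Multiplicities: chi_1: 0, chi_2: 3, chi_3: 3.

Proof sketch: Use <chi_rho, chi> = (1/|G|) sum_C |C| * chi_rho(C) * conj(chi(C)) with |G| = 6 for each irreducible chi in the table:
  <chi_rho, chi_1> = (1/6)[1*(9)*conj(1) + 2*(0)*conj(1) + 3*(-3)*conj(1)]
      = (1/6)[(9) + (0) + (-9)] = 0/6 = 0
  <chi_rho, chi_2> = (1/6)[1*(9)*conj(1) + 2*(0)*conj(1) + 3*(-3)*conj(-1)]
      = (1/6)[(9) + (0) + (9)] = 18/6 = 3
  <chi_rho, chi_3> = (1/6)[1*(9)*conj(2) + 2*(0)*conj(-1) + 3*(-3)*conj(0)]
      = (1/6)[(18) + (0) + (0)] = 18/6 = 3
Dimension check: dim(rho) = sum (mult * dim) = 0*1 + 3*1 + 3*2 = 9 = chi_rho(e) = 9.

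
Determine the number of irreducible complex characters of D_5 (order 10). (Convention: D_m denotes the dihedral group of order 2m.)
4

Solution. The number of irreducible complex representations of a finite group equals its number of conjugacy classes. D_5 has 4 conjugacy classes ((n+3)/2 for n odd), so D_5 (order 10) has exactly 4 irreducible complex representations.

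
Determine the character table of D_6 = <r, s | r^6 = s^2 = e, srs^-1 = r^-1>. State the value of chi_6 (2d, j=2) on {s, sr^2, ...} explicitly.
Conjugacy classes: {e} of size 1, {r^3} of size 1, {r^1, r^5} of size 2, {r^2, r^4} of size 2, {s, sr^2, ...} of size 3, {sr, sr^3, ...} of size 3.
Character table:
  irrep \ class              {e} (size 1)  {r^3} (size 1)  {r^1, r^5} (size 2)  {r^2, r^4} (size 2)  {s, sr^2, ...} (size 3)  {sr, sr^3, ...} (size 3)
  chi_1 (triv)               1             1               1                    1                    1                        1                       
  chi_2 (sign: r->1, s->-1)  1             1               1                    1                    -1                       -1                      
  chi_3 (r->-1, s->1)        1             -1              -1                   1                    1                        -1                      
  chi_4 (r->-1, s->-1)       1             -1              -1                   1                    -1                       1                       
  chi_5 (2d, j=1)            2             -2              1                    -1                   0                        0                       
  chi_6 (2d, j=2)            2             2               -1                   -1                   0                        0                       

Spot check: chi_6 (2d, j=2) on {s, sr^2, ...} = 0.

Solution. D_6 has order 2*6 = 12 with 6 conjugacy classes, hence 6 irreducibles. Sum of squared dims 1 + 1 + 1 + 1 + 4 + 4 = 12 = |G|. Linear characters come from the abelianisation; the 2-dimensional irreps have character r^k -> 2*cos(2*pi*j*k/6), reflections -> 0.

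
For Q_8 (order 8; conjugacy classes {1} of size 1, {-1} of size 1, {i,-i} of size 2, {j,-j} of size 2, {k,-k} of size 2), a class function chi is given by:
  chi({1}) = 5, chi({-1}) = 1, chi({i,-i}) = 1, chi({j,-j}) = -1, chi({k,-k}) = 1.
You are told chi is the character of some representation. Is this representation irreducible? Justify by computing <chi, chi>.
Not irreducible (reducible): <chi, chi> = 4 > 1.

Proof sketch: <chi, chi> = (1/|G|) sum_C |C| * |chi(C)|^2 = (1/8)[1*|5|^2 + 1*|1|^2 + 2*|1|^2 + 2*|-1|^2 + 2*|1|^2]
  = (1/8)[(25) + (1) + (2) + (2) + (2)] = 32/8 = 4.
A character is irreducible iff <chi, chi> = 1, so this representation is reducible.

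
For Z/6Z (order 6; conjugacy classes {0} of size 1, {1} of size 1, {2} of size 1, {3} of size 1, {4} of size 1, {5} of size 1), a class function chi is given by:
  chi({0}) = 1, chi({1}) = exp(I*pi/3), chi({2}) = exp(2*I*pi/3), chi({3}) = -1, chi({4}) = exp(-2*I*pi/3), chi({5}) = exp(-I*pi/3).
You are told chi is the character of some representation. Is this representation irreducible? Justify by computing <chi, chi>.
Irreducible: <chi, chi> = 1.

<chi, chi> = (1/|G|) sum_C |C| * |chi(C)|^2 = (1/6)[1*|1|^2 + 1*|exp(I*pi/3)|^2 + 1*|exp(2*I*pi/3)|^2 + 1*|-1|^2 + 1*|exp(-2*I*pi/3)|^2 + 1*|exp(-I*pi/3)|^2]
  = (1/6)[(1) + (1) + (1) + (1) + (1) + (1)] = 6/6 = 1.
(Exp terms are combined using exp(i*s)*conj(exp(i*t)) = exp(i*(s-t)), and sums of them are collapsed using the identity that for every m > 1 the m distinct m-th roots of unity sum to 0, e.g. 1 + exp(2*I*pi/3) + exp(-2*I*pi/3) = 0.)
A character is irreducible iff <chi, chi> = 1, so this representation is irreducible.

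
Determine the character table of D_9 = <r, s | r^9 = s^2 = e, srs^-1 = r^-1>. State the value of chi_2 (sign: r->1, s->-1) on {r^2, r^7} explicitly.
Conjugacy classes: {e} of size 1, {r^1, r^8} of size 2, {r^2, r^7} of size 2, {r^3, r^6} of size 2, {r^4, r^5} of size 2, {s, sr, ..., sr^8} of size 9.
Character table:
  irrep \ class              {e} (size 1)  {r^1, r^8} (size 2)  {r^2, r^7} (size 2)  {r^3, r^6} (size 2)  {r^4, r^5} (size 2)  {s, sr, ..., sr^8} (size 9)
  chi_1 (triv)               1             1                    1                    1                    1                    1                          
  chi_2 (sign: r->1, s->-1)  1             1                    1                    1                    1                    -1                         
  chi_3 (2d, j=1)            2             2*cos(2*pi/9)        2*cos(4*pi/9)        -1                   -2*cos(pi/9)         0                          
  chi_4 (2d, j=2)            2             2*cos(4*pi/9)        -2*cos(pi/9)         -1                   2*cos(2*pi/9)        0                          
  chi_5 (2d, j=3)            2             -1                   -1                   2                    -1                   0                          
  chi_6 (2d, j=4)            2             -2*cos(pi/9)         2*cos(2*pi/9)        -1                   2*cos(4*pi/9)        0                          

Spot check: chi_2 (sign: r->1, s->-1) on {r^2, r^7} = 1.

Solution. D_9 has order 2*9 = 18 with 6 conjugacy classes, hence 6 irreducibles. Sum of squared dims 1 + 1 + 4 + 4 + 4 + 4 = 18 = |G|. Linear characters come from the abelianisation; the 2-dimensional irreps have character r^k -> 2*cos(2*pi*j*k/9), reflections -> 0.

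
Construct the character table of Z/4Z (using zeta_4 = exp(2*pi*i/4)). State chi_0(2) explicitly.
Character table of Z/4Z (irreps indexed chi_0,...,chi_3 with chi_k(m) = zeta_4^(k*m), zeta_4 = exp(2*pi*i/4)):
  irrep \ class  {0} (size 1)  {1} (size 1)  {2} (size 1)  {3} (size 1)
  chi_0          1             1             1             1           
  chi_1          1             I             -1            -I          
  chi_2          1             -1            1             -1          
  chi_3          1             -I            -1            I           

Spot check: chi_0(2) = zeta_4^(0*2) = zeta_4^0 = 1.

Argument: Z/4Z is abelian, so all 4 irreducible complex representations are 1-dimensional. They are given by chi_k(m) = zeta_4^(k*m) for k = 0,...,3. Row orthogonality: sum_m chi_k(m) conj(chi_l(m)) = 4 * [k = l].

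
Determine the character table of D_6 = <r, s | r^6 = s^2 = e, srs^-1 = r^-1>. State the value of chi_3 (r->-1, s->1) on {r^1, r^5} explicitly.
Conjugacy classes: {e} of size 1, {r^3} of size 1, {r^1, r^5} of size 2, {r^2, r^4} of size 2, {s, sr^2, ...} of size 3, {sr, sr^3, ...} of size 3.
Character table:
  irrep \ class              {e} (size 1)  {r^3} (size 1)  {r^1, r^5} (size 2)  {r^2, r^4} (size 2)  {s, sr^2, ...} (size 3)  {sr, sr^3, ...} (size 3)
  chi_1 (triv)               1             1               1                    1                    1                        1                       
  chi_2 (sign: r->1, s->-1)  1             1               1                    1                    -1                       -1                      
  chi_3 (r->-1, s->1)        1             -1              -1                   1                    1                        -1                      
  chi_4 (r->-1, s->-1)       1             -1              -1                   1                    -1                       1                       
  chi_5 (2d, j=1)            2             -2              1                    -1                   0                        0                       
  chi_6 (2d, j=2)            2             2               -1                   -1                   0                        0                       

Spot check: chi_3 (r->-1, s->1) on {r^1, r^5} = -1.

Why: D_6 has order 2*6 = 12 with 6 conjugacy classes, hence 6 irreducibles. Sum of squared dims 1 + 1 + 1 + 1 + 4 + 4 = 12 = |G|. Linear characters come from the abelianisation; the 2-dimensional irreps have character r^k -> 2*cos(2*pi*j*k/6), reflections -> 0.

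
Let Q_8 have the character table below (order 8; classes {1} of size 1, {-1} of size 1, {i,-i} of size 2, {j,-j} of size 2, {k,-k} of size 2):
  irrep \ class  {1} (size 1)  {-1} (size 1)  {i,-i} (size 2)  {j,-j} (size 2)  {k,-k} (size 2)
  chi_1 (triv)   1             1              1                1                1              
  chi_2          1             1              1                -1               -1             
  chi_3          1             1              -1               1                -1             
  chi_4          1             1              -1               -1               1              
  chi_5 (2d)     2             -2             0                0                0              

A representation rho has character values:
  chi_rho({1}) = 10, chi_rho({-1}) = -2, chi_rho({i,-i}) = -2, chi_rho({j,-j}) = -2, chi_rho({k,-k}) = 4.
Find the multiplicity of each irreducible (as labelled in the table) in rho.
Multiplicities: chi_1: 1, chi_2: 0, chi_3: 0, chi_4: 3, chi_5: 3.

Reasoning: Use <chi_rho, chi> = (1/|G|) sum_C |C| * chi_rho(C) * conj(chi(C)) with |G| = 8 for each irreducible chi in the table:
  <chi_rho, chi_1> = (1/8)[1*(10)*conj(1) + 1*(-2)*conj(1) + 2*(-2)*conj(1) + 2*(-2)*conj(1) + 2*(4)*conj(1)]
      = (1/8)[(10) + (-2) + (-4) + (-4) + (8)] = 8/8 = 1
  <chi_rho, chi_2> = (1/8)[1*(10)*conj(1) + 1*(-2)*conj(1) + 2*(-2)*conj(1) + 2*(-2)*conj(-1) + 2*(4)*conj(-1)]
      = (1/8)[(10) + (-2) + (-4) + (4) + (-8)] = 0/8 = 0
  <chi_rho, chi_3> = (1/8)[1*(10)*conj(1) + 1*(-2)*conj(1) + 2*(-2)*conj(-1) + 2*(-2)*conj(1) + 2*(4)*conj(-1)]
      = (1/8)[(10) + (-2) + (4) + (-4) + (-8)] = 0/8 = 0
  <chi_rho, chi_4> = (1/8)[1*(10)*conj(1) + 1*(-2)*conj(1) + 2*(-2)*conj(-1) + 2*(-2)*conj(-1) + 2*(4)*conj(1)]
      = (1/8)[(10) + (-2) + (4) + (4) + (8)] = 24/8 = 3
  <chi_rho, chi_5> = (1/8)[1*(10)*conj(2) + 1*(-2)*conj(-2) + 2*(-2)*conj(0) + 2*(-2)*conj(0) + 2*(4)*conj(0)]
      = (1/8)[(20) + (4) + (0) + (0) + (0)] = 24/8 = 3
Dimension check: dim(rho) = sum (mult * dim) = 1*1 + 0*1 + 0*1 + 3*1 + 3*2 = 10 = chi_rho(e) = 10.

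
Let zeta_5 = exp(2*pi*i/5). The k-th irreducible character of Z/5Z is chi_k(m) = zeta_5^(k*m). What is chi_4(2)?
chi_4(2) = zeta_5^8 = exp(-4*I*pi/5)

Solution. chi_4(2) = zeta_5^(4*2) = zeta_5^8. Since zeta_5^5 = 1, this equals zeta_5^3 = exp(2*pi*i*3/5) = exp(-4*I*pi/5).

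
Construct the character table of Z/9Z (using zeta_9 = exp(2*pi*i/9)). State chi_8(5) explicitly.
Character table of Z/9Z (irreps indexed chi_0,...,chi_8 with chi_k(m) = zeta_9^(k*m), zeta_9 = exp(2*pi*i/9)):
  irrep \ class  {0} (size 1)  {1} (size 1)    {2} (size 1)    {3} (size 1)    {4} (size 1)    {5} (size 1)    {6} (size 1)    {7} (size 1)    {8} (size 1)  
  chi_0          1             1               1               1               1               1               1               1               1             
  chi_1          1             exp(2*I*pi/9)   exp(4*I*pi/9)   exp(2*I*pi/3)   exp(8*I*pi/9)   exp(-8*I*pi/9)  exp(-2*I*pi/3)  exp(-4*I*pi/9)  exp(-2*I*pi/9)
  chi_2          1             exp(4*I*pi/9)   exp(8*I*pi/9)   exp(-2*I*pi/3)  exp(-2*I*pi/9)  exp(2*I*pi/9)   exp(2*I*pi/3)   exp(-8*I*pi/9)  exp(-4*I*pi/9)
  chi_3          1             exp(2*I*pi/3)   exp(-2*I*pi/3)  1               exp(2*I*pi/3)   exp(-2*I*pi/3)  1               exp(2*I*pi/3)   exp(-2*I*pi/3)
  chi_4          1             exp(8*I*pi/9)   exp(-2*I*pi/9)  exp(2*I*pi/3)   exp(-4*I*pi/9)  exp(4*I*pi/9)   exp(-2*I*pi/3)  exp(2*I*pi/9)   exp(-8*I*pi/9)
  chi_5          1             exp(-8*I*pi/9)  exp(2*I*pi/9)   exp(-2*I*pi/3)  exp(4*I*pi/9)   exp(-4*I*pi/9)  exp(2*I*pi/3)   exp(-2*I*pi/9)  exp(8*I*pi/9) 
  chi_6          1             exp(-2*I*pi/3)  exp(2*I*pi/3)   1               exp(-2*I*pi/3)  exp(2*I*pi/3)   1               exp(-2*I*pi/3)  exp(2*I*pi/3) 
  chi_7          1             exp(-4*I*pi/9)  exp(-8*I*pi/9)  exp(2*I*pi/3)   exp(2*I*pi/9)   exp(-2*I*pi/9)  exp(-2*I*pi/3)  exp(8*I*pi/9)   exp(4*I*pi/9) 
  chi_8          1             exp(-2*I*pi/9)  exp(-4*I*pi/9)  exp(-2*I*pi/3)  exp(-8*I*pi/9)  exp(8*I*pi/9)   exp(2*I*pi/3)   exp(4*I*pi/9)   exp(2*I*pi/9) 

Spot check: chi_8(5) = zeta_9^(8*5) = zeta_9^40 = exp(8*I*pi/9).

Proof sketch: Z/9Z is abelian, so all 9 irreducible complex representations are 1-dimensional. They are given by chi_k(m) = zeta_9^(k*m) for k = 0,...,8. Row orthogonality: sum_m chi_k(m) conj(chi_l(m)) = 9 * [k = l].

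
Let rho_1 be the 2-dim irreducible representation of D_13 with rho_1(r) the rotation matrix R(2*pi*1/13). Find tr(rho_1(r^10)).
chi_{rho_1}(r^10) = 2*cos(2*pi*1*10/13) = 2*cos(6*pi/13)

Justification: rho_1(r^10) is rotation by angle 2*pi*1*10/13, whose trace is 2*cos(2*pi*1*10/13) = 2*cos(6*pi/13).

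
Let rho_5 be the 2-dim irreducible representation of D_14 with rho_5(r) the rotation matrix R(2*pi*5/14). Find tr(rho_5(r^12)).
chi_{rho_5}(r^12) = 2*cos(2*pi*5*12/14) = -2*cos(3*pi/7)

Argument: rho_5(r^12) is rotation by angle 2*pi*5*12/14, whose trace is 2*cos(2*pi*5*12/14) = -2*cos(3*pi/7).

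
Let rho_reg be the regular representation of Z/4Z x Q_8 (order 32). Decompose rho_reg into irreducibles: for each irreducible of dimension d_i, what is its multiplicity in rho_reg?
Each irreducible V_i of dimension d_i appears with multiplicity d_i, i.e. rho_reg = (direct sum over all irreducibles V_i) d_i V_i. The irreducible dimensions for Z/4Z x Q_8 are 1, 1, 1, 1, 1, 1, 1, 1, 1, 1, 1, 1, 1, 1, 1, 1, 2, 2, 2, 2: 16 irreducibles of dimension 1, each with multiplicity 1; 4 irreducibles of dimension 2, each with multiplicity 2. Total dimension 16*1*1 + 4*2*2 = 32 = |G|.

Derivation: General theorem: in the regular representation of a finite group G, each irreducible appears with multiplicity equal to its dimension. Check: dim(rho_reg) = sum d_i^2 = 1 + 1 + 1 + 1 + 1 + 1 + 1 + 1 + 1 + 1 + 1 + 1 + 1 + 1 + 1 + 1 + 4 + 4 + 4 + 4 = 32 = |G|.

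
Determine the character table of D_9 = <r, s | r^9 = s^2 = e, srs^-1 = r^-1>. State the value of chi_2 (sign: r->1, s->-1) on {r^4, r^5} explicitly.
Conjugacy classes: {e} of size 1, {r^1, r^8} of size 2, {r^2, r^7} of size 2, {r^3, r^6} of size 2, {r^4, r^5} of size 2, {s, sr, ..., sr^8} of size 9.
Character table:
  irrep \ class              {e} (size 1)  {r^1, r^8} (size 2)  {r^2, r^7} (size 2)  {r^3, r^6} (size 2)  {r^4, r^5} (size 2)  {s, sr, ..., sr^8} (size 9)
  chi_1 (triv)               1             1                    1                    1                    1                    1                          
  chi_2 (sign: r->1, s->-1)  1             1                    1                    1                    1                    -1                         
  chi_3 (2d, j=1)            2             2*cos(2*pi/9)        2*cos(4*pi/9)        -1                   -2*cos(pi/9)         0                          
  chi_4 (2d, j=2)            2             2*cos(4*pi/9)        -2*cos(pi/9)         -1                   2*cos(2*pi/9)        0                          
  chi_5 (2d, j=3)            2             -1                   -1                   2                    -1                   0                          
  chi_6 (2d, j=4)            2             -2*cos(pi/9)         2*cos(2*pi/9)        -1                   2*cos(4*pi/9)        0                          

Spot check: chi_2 (sign: r->1, s->-1) on {r^4, r^5} = 1.

Why: D_9 has order 2*9 = 18 with 6 conjugacy classes, hence 6 irreducibles. Sum of squared dims 1 + 1 + 4 + 4 + 4 + 4 = 18 = |G|. Linear characters come from the abelianisation; the 2-dimensional irreps have character r^k -> 2*cos(2*pi*j*k/9), reflections -> 0.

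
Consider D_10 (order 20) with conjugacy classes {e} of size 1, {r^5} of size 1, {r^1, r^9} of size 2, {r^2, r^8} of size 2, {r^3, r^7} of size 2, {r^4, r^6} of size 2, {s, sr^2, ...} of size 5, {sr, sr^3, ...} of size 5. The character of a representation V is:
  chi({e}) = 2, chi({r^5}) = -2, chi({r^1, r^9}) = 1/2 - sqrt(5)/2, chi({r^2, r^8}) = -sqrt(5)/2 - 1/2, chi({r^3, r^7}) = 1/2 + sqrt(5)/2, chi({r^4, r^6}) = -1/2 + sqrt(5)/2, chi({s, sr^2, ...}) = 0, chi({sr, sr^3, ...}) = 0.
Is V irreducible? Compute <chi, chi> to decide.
Irreducible: <chi, chi> = 1.

Reasoning: <chi, chi> = (1/|G|) sum_C |C| * |chi(C)|^2 = (1/20)[1*|2|^2 + 1*|-2|^2 + 2*|1/2 - sqrt(5)/2|^2 + 2*|-sqrt(5)/2 - 1/2|^2 + 2*|1/2 + sqrt(5)/2|^2 + 2*|-1/2 + sqrt(5)/2|^2 + 5*|0|^2 + 5*|0|^2]
  = (1/20)[(4) + (4) + (3 - sqrt(5)) + (sqrt(5) + 3) + (sqrt(5) + 3) + (3 - sqrt(5)) + (0) + (0)] = 20/20 = 1.
A character is irreducible iff <chi, chi> = 1, so this representation is irreducible.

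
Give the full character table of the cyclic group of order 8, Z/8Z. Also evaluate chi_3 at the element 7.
Character table of Z/8Z (irreps indexed chi_0,...,chi_7 with chi_k(m) = zeta_8^(k*m), zeta_8 = exp(2*pi*i/8)):
  irrep \ class  {0} (size 1)  {1} (size 1)    {2} (size 1)  {3} (size 1)    {4} (size 1)  {5} (size 1)    {6} (size 1)  {7} (size 1)  
  chi_0          1             1               1             1               1             1               1             1             
  chi_1          1             exp(I*pi/4)     I             exp(3*I*pi/4)   -1            exp(-3*I*pi/4)  -I            exp(-I*pi/4)  
  chi_2          1             I               -1            -I              1             I               -1            -I            
  chi_3          1             exp(3*I*pi/4)   -I            exp(I*pi/4)     -1            exp(-I*pi/4)    I             exp(-3*I*pi/4)
  chi_4          1             -1              1             -1              1             -1              1             -1            
  chi_5          1             exp(-3*I*pi/4)  I             exp(-I*pi/4)    -1            exp(I*pi/4)     -I            exp(3*I*pi/4) 
  chi_6          1             -I              -1            I               1             -I              -1            I             
  chi_7          1             exp(-I*pi/4)    -I            exp(-3*I*pi/4)  -1            exp(3*I*pi/4)   I             exp(I*pi/4)   

Spot check: chi_3(7) = zeta_8^(3*7) = zeta_8^21 = exp(-3*I*pi/4).

Argument: Z/8Z is abelian, so all 8 irreducible complex representations are 1-dimensional. They are given by chi_k(m) = zeta_8^(k*m) for k = 0,...,7. Row orthogonality: sum_m chi_k(m) conj(chi_l(m)) = 8 * [k = l].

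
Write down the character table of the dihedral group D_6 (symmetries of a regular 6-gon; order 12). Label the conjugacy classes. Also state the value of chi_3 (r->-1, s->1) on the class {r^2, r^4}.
Conjugacy classes: {e} of size 1, {r^3} of size 1, {r^1, r^5} of size 2, {r^2, r^4} of size 2, {s, sr^2, ...} of size 3, {sr, sr^3, ...} of size 3.
Character table:
  irrep \ class              {e} (size 1)  {r^3} (size 1)  {r^1, r^5} (size 2)  {r^2, r^4} (size 2)  {s, sr^2, ...} (size 3)  {sr, sr^3, ...} (size 3)
  chi_1 (triv)               1             1               1                    1                    1                        1                       
  chi_2 (sign: r->1, s->-1)  1             1               1                    1                    -1                       -1                      
  chi_3 (r->-1, s->1)        1             -1              -1                   1                    1                        -1                      
  chi_4 (r->-1, s->-1)       1             -1              -1                   1                    -1                       1                       
  chi_5 (2d, j=1)            2             -2              1                    -1                   0                        0                       
  chi_6 (2d, j=2)            2             2               -1                   -1                   0                        0                       

Spot check: chi_3 (r->-1, s->1) on {r^2, r^4} = 1.

Argument: D_6 has order 2*6 = 12 with 6 conjugacy classes, hence 6 irreducibles. Sum of squared dims 1 + 1 + 1 + 1 + 4 + 4 = 12 = |G|. Linear characters come from the abelianisation; the 2-dimensional irreps have character r^k -> 2*cos(2*pi*j*k/6), reflections -> 0.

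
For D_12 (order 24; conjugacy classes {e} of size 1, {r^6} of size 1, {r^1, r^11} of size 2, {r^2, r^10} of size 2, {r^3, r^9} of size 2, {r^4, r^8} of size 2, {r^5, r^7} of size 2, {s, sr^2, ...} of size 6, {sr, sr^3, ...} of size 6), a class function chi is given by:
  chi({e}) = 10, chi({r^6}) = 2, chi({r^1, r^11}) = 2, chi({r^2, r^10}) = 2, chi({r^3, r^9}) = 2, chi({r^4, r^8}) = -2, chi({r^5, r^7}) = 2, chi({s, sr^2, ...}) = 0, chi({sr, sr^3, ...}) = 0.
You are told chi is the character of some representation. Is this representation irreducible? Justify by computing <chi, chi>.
Not irreducible (reducible): <chi, chi> = 6 > 1.

Solution. <chi, chi> = (1/|G|) sum_C |C| * |chi(C)|^2 = (1/24)[1*|10|^2 + 1*|2|^2 + 2*|2|^2 + 2*|2|^2 + 2*|2|^2 + 2*|-2|^2 + 2*|2|^2 + 6*|0|^2 + 6*|0|^2]
  = (1/24)[(100) + (4) + (8) + (8) + (8) + (8) + (8) + (0) + (0)] = 144/24 = 6.
A character is irreducible iff <chi, chi> = 1, so this representation is reducible.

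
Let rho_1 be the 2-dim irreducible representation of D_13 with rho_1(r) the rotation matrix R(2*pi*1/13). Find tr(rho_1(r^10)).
chi_{rho_1}(r^10) = 2*cos(2*pi*1*10/13) = 2*cos(6*pi/13)

Reasoning: rho_1(r^10) is rotation by angle 2*pi*1*10/13, whose trace is 2*cos(2*pi*1*10/13) = 2*cos(6*pi/13).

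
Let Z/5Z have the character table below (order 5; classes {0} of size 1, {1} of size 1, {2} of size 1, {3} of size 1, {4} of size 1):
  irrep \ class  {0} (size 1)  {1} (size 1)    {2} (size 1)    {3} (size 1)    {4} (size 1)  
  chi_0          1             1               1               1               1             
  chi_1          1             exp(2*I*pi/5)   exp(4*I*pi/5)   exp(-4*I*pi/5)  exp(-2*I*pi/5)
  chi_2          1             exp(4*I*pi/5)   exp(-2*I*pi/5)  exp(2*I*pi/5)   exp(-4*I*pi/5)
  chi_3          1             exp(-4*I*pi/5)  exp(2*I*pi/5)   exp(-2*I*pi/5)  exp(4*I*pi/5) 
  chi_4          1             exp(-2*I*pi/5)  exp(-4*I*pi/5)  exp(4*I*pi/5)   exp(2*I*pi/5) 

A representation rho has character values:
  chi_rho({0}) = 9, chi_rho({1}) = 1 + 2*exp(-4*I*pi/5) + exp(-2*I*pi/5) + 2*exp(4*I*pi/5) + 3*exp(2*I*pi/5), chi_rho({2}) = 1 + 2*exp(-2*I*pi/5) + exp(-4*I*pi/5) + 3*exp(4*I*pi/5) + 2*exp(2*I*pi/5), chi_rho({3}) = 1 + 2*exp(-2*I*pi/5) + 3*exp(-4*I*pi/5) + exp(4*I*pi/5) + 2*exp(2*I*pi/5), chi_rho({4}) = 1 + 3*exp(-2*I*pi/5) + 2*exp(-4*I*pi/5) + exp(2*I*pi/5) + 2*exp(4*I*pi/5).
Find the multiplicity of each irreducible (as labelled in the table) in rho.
Multiplicities: chi_0: 1, chi_1: 3, chi_2: 2, chi_3: 2, chi_4: 1.

Use <chi_rho, chi> = (1/|G|) sum_C |C| * chi_rho(C) * conj(chi(C)) with |G| = 5 for each irreducible chi in the table:
  <chi_rho, chi_0> = (1/5)[1*(9)*conj(1) + 1*(1 + 2*exp(-4*I*pi/5) + exp(-2*I*pi/5) + 2*exp(4*I*pi/5) + 3*exp(2*I*pi/5))*conj(1) + 1*(1 + 2*exp(-2*I*pi/5) + exp(-4*I*pi/5) + 3*exp(4*I*pi/5) + 2*exp(2*I*pi/5))*conj(1) + 1*(1 + 2*exp(-2*I*pi/5) + 3*exp(-4*I*pi/5) + exp(4*I*pi/5) + 2*exp(2*I*pi/5))*conj(1) + 1*(1 + 3*exp(-2*I*pi/5) + 2*exp(-4*I*pi/5) + exp(2*I*pi/5) + 2*exp(4*I*pi/5))*conj(1)]
      = (1/5)[(9) + (1 + 2*exp(-4*I*pi/5) + exp(-2*I*pi/5) + 2*exp(4*I*pi/5) + 3*exp(2*I*pi/5)) + (1 + 2*exp(-2*I*pi/5) + exp(-4*I*pi/5) + 3*exp(4*I*pi/5) + 2*exp(2*I*pi/5)) + (1 + 2*exp(-2*I*pi/5) + 3*exp(-4*I*pi/5) + exp(4*I*pi/5) + 2*exp(2*I*pi/5)) + (1 + 3*exp(-2*I*pi/5) + 2*exp(-4*I*pi/5) + exp(2*I*pi/5) + 2*exp(4*I*pi/5))] = 5/5 = 1
  <chi_rho, chi_1> = (1/5)[1*(9)*conj(1) + 1*(1 + 2*exp(-4*I*pi/5) + exp(-2*I*pi/5) + 2*exp(4*I*pi/5) + 3*exp(2*I*pi/5))*conj(exp(2*I*pi/5)) + 1*(1 + 2*exp(-2*I*pi/5) + exp(-4*I*pi/5) + 3*exp(4*I*pi/5) + 2*exp(2*I*pi/5))*conj(exp(4*I*pi/5)) + 1*(1 + 2*exp(-2*I*pi/5) + 3*exp(-4*I*pi/5) + exp(4*I*pi/5) + 2*exp(2*I*pi/5))*conj(exp(-4*I*pi/5)) + 1*(1 + 3*exp(-2*I*pi/5) + 2*exp(-4*I*pi/5) + exp(2*I*pi/5) + 2*exp(4*I*pi/5))*conj(exp(-2*I*pi/5))]
      = (1/5)[(9) + (3 + exp(-2*I*pi/5) + exp(-4*I*pi/5) + 2*exp(4*I*pi/5) + 2*exp(2*I*pi/5)) + (3 + 2*exp(-2*I*pi/5) + exp(-4*I*pi/5) + exp(2*I*pi/5) + 2*exp(4*I*pi/5)) + (3 + 2*exp(-4*I*pi/5) + exp(-2*I*pi/5) + exp(4*I*pi/5) + 2*exp(2*I*pi/5)) + (3 + 2*exp(-2*I*pi/5) + 2*exp(-4*I*pi/5) + exp(4*I*pi/5) + exp(2*I*pi/5))] = 15/5 = 3
  <chi_rho, chi_2> = (1/5)[1*(9)*conj(1) + 1*(1 + 2*exp(-4*I*pi/5) + exp(-2*I*pi/5) + 2*exp(4*I*pi/5) + 3*exp(2*I*pi/5))*conj(exp(4*I*pi/5)) + 1*(1 + 2*exp(-2*I*pi/5) + exp(-4*I*pi/5) + 3*exp(4*I*pi/5) + 2*exp(2*I*pi/5))*conj(exp(-2*I*pi/5)) + 1*(1 + 2*exp(-2*I*pi/5) + 3*exp(-4*I*pi/5) + exp(4*I*pi/5) + 2*exp(2*I*pi/5))*conj(exp(2*I*pi/5)) + 1*(1 + 3*exp(-2*I*pi/5) + 2*exp(-4*I*pi/5) + exp(2*I*pi/5) + 2*exp(4*I*pi/5))*conj(exp(-4*I*pi/5))]
      = (1/5)[(9) + (2 + 3*exp(-2*I*pi/5) + exp(-4*I*pi/5) + exp(4*I*pi/5) + 2*exp(2*I*pi/5)) + (2 + 3*exp(-4*I*pi/5) + exp(-2*I*pi/5) + exp(2*I*pi/5) + 2*exp(4*I*pi/5)) + (2 + 2*exp(-4*I*pi/5) + exp(-2*I*pi/5) + exp(2*I*pi/5) + 3*exp(4*I*pi/5)) + (2 + 2*exp(-2*I*pi/5) + exp(-4*I*pi/5) + exp(4*I*pi/5) + 3*exp(2*I*pi/5))] = 10/5 = 2
  <chi_rho, chi_3> = (1/5)[1*(9)*conj(1) + 1*(1 + 2*exp(-4*I*pi/5) + exp(-2*I*pi/5) + 2*exp(4*I*pi/5) + 3*exp(2*I*pi/5))*conj(exp(-4*I*pi/5)) + 1*(1 + 2*exp(-2*I*pi/5) + exp(-4*I*pi/5) + 3*exp(4*I*pi/5) + 2*exp(2*I*pi/5))*conj(exp(2*I*pi/5)) + 1*(1 + 2*exp(-2*I*pi/5) + 3*exp(-4*I*pi/5) + exp(4*I*pi/5) + 2*exp(2*I*pi/5))*conj(exp(-2*I*pi/5)) + 1*(1 + 3*exp(-2*I*pi/5) + 2*exp(-4*I*pi/5) + exp(2*I*pi/5) + 2*exp(4*I*pi/5))*conj(exp(4*I*pi/5))]
      = (1/5)[(9) + (2 + 2*exp(-2*I*pi/5) + 3*exp(-4*I*pi/5) + exp(4*I*pi/5) + exp(2*I*pi/5)) + (2 + 2*exp(-4*I*pi/5) + exp(-2*I*pi/5) + exp(4*I*pi/5) + 3*exp(2*I*pi/5)) + (2 + 3*exp(-2*I*pi/5) + exp(-4*I*pi/5) + exp(2*I*pi/5) + 2*exp(4*I*pi/5)) + (2 + exp(-2*I*pi/5) + exp(-4*I*pi/5) + 3*exp(4*I*pi/5) + 2*exp(2*I*pi/5))] = 10/5 = 2
  <chi_rho, chi_4> = (1/5)[1*(9)*conj(1) + 1*(1 + 2*exp(-4*I*pi/5) + exp(-2*I*pi/5) + 2*exp(4*I*pi/5) + 3*exp(2*I*pi/5))*conj(exp(-2*I*pi/5)) + 1*(1 + 2*exp(-2*I*pi/5) + exp(-4*I*pi/5) + 3*exp(4*I*pi/5) + 2*exp(2*I*pi/5))*conj(exp(-4*I*pi/5)) + 1*(1 + 2*exp(-2*I*pi/5) + 3*exp(-4*I*pi/5) + exp(4*I*pi/5) + 2*exp(2*I*pi/5))*conj(exp(4*I*pi/5)) + 1*(1 + 3*exp(-2*I*pi/5) + 2*exp(-4*I*pi/5) + exp(2*I*pi/5) + 2*exp(4*I*pi/5))*conj(exp(2*I*pi/5))]
      = (1/5)[(9) + (1 + 2*exp(-2*I*pi/5) + 2*exp(-4*I*pi/5) + exp(2*I*pi/5) + 3*exp(4*I*pi/5)) + (1 + 3*exp(-2*I*pi/5) + 2*exp(-4*I*pi/5) + exp(4*I*pi/5) + 2*exp(2*I*pi/5)) + (1 + 2*exp(-2*I*pi/5) + exp(-4*I*pi/5) + 2*exp(4*I*pi/5) + 3*exp(2*I*pi/5)) + (1 + 3*exp(-4*I*pi/5) + exp(-2*I*pi/5) + 2*exp(4*I*pi/5) + 2*exp(2*I*pi/5))] = 5/5 = 1
(Exp terms are combined using exp(i*s)*conj(exp(i*t)) = exp(i*(s-t)), and sums of them are collapsed using the identity that for every m > 1 the m distinct m-th roots of unity sum to 0, e.g. 1 + exp(2*I*pi/3) + exp(-2*I*pi/3) = 0.)
Dimension check: dim(rho) = sum (mult * dim) = 1*1 + 3*1 + 2*1 + 2*1 + 1*1 = 9 = chi_rho(e) = 9.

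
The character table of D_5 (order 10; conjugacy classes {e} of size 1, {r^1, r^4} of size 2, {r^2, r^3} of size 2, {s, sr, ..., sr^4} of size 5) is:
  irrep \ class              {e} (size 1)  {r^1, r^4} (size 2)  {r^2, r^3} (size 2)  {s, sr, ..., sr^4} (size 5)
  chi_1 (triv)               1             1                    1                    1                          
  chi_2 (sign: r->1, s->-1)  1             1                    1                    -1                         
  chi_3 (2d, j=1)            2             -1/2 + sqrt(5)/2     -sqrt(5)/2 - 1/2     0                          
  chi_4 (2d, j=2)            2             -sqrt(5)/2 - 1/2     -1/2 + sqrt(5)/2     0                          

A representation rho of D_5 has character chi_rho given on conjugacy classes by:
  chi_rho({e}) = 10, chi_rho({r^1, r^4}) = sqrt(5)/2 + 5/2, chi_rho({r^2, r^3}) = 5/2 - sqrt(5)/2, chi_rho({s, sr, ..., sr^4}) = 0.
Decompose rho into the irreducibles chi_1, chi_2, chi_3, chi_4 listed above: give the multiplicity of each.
Multiplicities: chi_1: 2, chi_2: 2, chi_3: 2, chi_4: 1.

Justification: Use <chi_rho, chi> = (1/|G|) sum_C |C| * chi_rho(C) * conj(chi(C)) with |G| = 10 for each irreducible chi in the table:
  <chi_rho, chi_1> = (1/10)[1*(10)*conj(1) + 2*(sqrt(5)/2 + 5/2)*conj(1) + 2*(5/2 - sqrt(5)/2)*conj(1) + 5*(0)*conj(1)]
      = (1/10)[(10) + (sqrt(5) + 5) + (5 - sqrt(5)) + (0)] = 20/10 = 2
  <chi_rho, chi_2> = (1/10)[1*(10)*conj(1) + 2*(sqrt(5)/2 + 5/2)*conj(1) + 2*(5/2 - sqrt(5)/2)*conj(1) + 5*(0)*conj(-1)]
      = (1/10)[(10) + (sqrt(5) + 5) + (5 - sqrt(5)) + (0)] = 20/10 = 2
  <chi_rho, chi_3> = (1/10)[1*(10)*conj(2) + 2*(sqrt(5)/2 + 5/2)*conj(-1/2 + sqrt(5)/2) + 2*(5/2 - sqrt(5)/2)*conj(-sqrt(5)/2 - 1/2) + 5*(0)*conj(0)]
      = (1/10)[(20) + (2*sqrt(5)) + (-2*sqrt(5)) + (0)] = 20/10 = 2
  <chi_rho, chi_4> = (1/10)[1*(10)*conj(2) + 2*(sqrt(5)/2 + 5/2)*conj(-sqrt(5)/2 - 1/2) + 2*(5/2 - sqrt(5)/2)*conj(-1/2 + sqrt(5)/2) + 5*(0)*conj(0)]
      = (1/10)[(20) + (-3*sqrt(5) - 5) + (-5 + 3*sqrt(5)) + (0)] = 10/10 = 1
Dimension check: dim(rho) = sum (mult * dim) = 2*1 + 2*1 + 2*2 + 1*2 = 10 = chi_rho(e) = 10.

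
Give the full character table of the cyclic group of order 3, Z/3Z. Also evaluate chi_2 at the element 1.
Character table of Z/3Z (irreps indexed chi_0,...,chi_2 with chi_k(m) = zeta_3^(k*m), zeta_3 = exp(2*pi*i/3)):
  irrep \ class  {0} (size 1)  {1} (size 1)    {2} (size 1)  
  chi_0          1             1               1             
  chi_1          1             exp(2*I*pi/3)   exp(-2*I*pi/3)
  chi_2          1             exp(-2*I*pi/3)  exp(2*I*pi/3) 

Spot check: chi_2(1) = zeta_3^(2*1) = zeta_3^2 = exp(-2*I*pi/3).

Reasoning: Z/3Z is abelian, so all 3 irreducible complex representations are 1-dimensional. They are given by chi_k(m) = zeta_3^(k*m) for k = 0,...,2. Row orthogonality: sum_m chi_k(m) conj(chi_l(m)) = 3 * [k = l].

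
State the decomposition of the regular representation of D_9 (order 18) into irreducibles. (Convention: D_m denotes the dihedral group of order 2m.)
Each irreducible V_i of dimension d_i appears with multiplicity d_i, i.e. rho_reg = (direct sum over all irreducibles V_i) d_i V_i. The irreducible dimensions for D_9 are 1, 1, 2, 2, 2, 2: 2 irreducibles of dimension 1, each with multiplicity 1; 4 irreducibles of dimension 2, each with multiplicity 2. Total dimension 2*1*1 + 4*2*2 = 18 = |G|.

Proof sketch: General theorem: in the regular representation of a finite group G, each irreducible appears with multiplicity equal to its dimension. Check: dim(rho_reg) = sum d_i^2 = 1 + 1 + 4 + 4 + 4 + 4 = 18 = |G|.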